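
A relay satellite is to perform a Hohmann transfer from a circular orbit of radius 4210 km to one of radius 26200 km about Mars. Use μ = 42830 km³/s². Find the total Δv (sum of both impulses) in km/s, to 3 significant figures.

Semi-major axis of the transfer orbit: a_t = (4210 + 26200)/2 = 15205 km.
At r₁ the circular-orbit speed is v₁ = √(μ/r₁) = 3.1896 km/s.
On the transfer ellipse at r₁, vis-viva gives v_p = √[μ(2/r₁ − 1/a_t)] = 4.1869 km/s.
First burn Δv₁ = |v_p − v₁| = 0.9973 km/s.
Circular speed at r₂: v₂ = √(μ/r₂) = 1.2786 km/s.
Transfer-orbit speed at r₂: v_a = √[μ(2/r₂ − 1/a_t)] = 0.67278 km/s.
Second burn Δv₂ = |v₂ − v_a| = 0.6058 km/s.
Δv = Δv₁ + Δv₂ = 0.9973 + 0.6058 = 1.603 km/s.

Δv = 1.60 km/s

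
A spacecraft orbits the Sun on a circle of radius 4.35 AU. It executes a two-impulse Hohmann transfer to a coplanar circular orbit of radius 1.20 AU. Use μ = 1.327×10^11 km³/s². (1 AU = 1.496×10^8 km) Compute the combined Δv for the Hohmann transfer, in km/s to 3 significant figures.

Δv = 11.7 km/s

In km: r₁ = 4.35 × 1.496×10^8 = 6.5076×10^8 km; r₂ = 1.20 × 1.496×10^8 = 1.7952×10^8 km.
The Hohmann ellipse has a_t = (r₁ + r₂)/2 = 4.1514×10^8 km.
Circular speed at r₁: v₁ = √(μ/r₁) = √(1.327×10^11/6.5076×10^8) = 14.27990 km/s.
Transfer-orbit speed at r₁ (vis-viva): v_a = √[μ(2/r₁ − 1/a_t)] = 9.390402 km/s.
First burn Δv₁ = |v_a − v₁| = 4.889 km/s.
Circular speed at r₂: v₂ = √(μ/r₂) = 27.188 km/s.
Transfer-orbit speed at r₂: v_p = √[μ(2/r₂ − 1/a_t)] = 34.040 km/s.
Second burn Δv₂ = |v₂ − v_p| = 6.852 km/s.
Δv = Δv₁ + Δv₂ = 4.889 + 6.852 = 11.74 km/s.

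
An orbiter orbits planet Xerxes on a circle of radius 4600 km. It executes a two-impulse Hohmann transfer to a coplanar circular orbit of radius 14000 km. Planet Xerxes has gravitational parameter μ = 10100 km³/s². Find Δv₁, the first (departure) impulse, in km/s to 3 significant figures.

Transfer-ellipse semi-major axis a_t = (r₁ + r₂)/2 = (4600 + 14000)/2 = 9300 km.
Circular speed at r = 4600 km: v_c = √(μ/r) = 1.48177 km/s.
Vis-viva on the transfer ellipse at r = 4600 km gives v_t = √[μ(2/r − 1/a_t)] = 1.81804 km/s.
Δv₁ = |v_t − v_c| = |1.81804 − 1.48177| = 0.3363 km/s.

Δv₁ = 0.336 km/s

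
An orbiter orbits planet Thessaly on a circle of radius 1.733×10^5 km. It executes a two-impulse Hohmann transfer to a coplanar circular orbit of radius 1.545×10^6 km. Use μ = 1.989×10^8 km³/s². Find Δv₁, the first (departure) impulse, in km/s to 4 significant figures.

The Hohmann ellipse has a_t = (r₁ + r₂)/2 = 8.5915×10^5 km.
Circular speed at r = 1.733×10^5 km: v_c = √(μ/r) = 33.88 km/s.
Transfer-orbit speed at the same r (vis-viva, a = a_t): v_t = √[μ(2/r − 1/a_t)] = 45.43 km/s.
Δv₁ = |v_t − v_c| = |45.43 − 33.88| = 11.55 km/s.

Δv₁ = 11.55 km/s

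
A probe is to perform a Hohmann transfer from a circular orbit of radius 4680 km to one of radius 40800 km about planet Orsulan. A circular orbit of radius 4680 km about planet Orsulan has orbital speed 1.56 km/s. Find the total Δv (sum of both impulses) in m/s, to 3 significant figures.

From the circular-orbit relation v² = μ/r at r = 4680 km: μ = v²r = (1.56)² × 4680 = 11389.2 km³/s².
Transfer-ellipse semi-major axis a_t = (r₁ + r₂)/2 = (4680 + 40800)/2 = 22740 km.
At r₁ the circular-orbit speed is v₁ = √(μ/r₁) = 1.56000 km/s.
On the transfer ellipse at r₁, vis-viva equation gives v_p = √[μ(2/r₁ − 1/a_t)] = 2.08958 km/s.
First burn Δv₁ = |v_p − v₁| = 0.52958 km/s.
Circular speed at r₂: v₂ = √(μ/r₂) = 0.528345 km/s.
Transfer-orbit speed at r₂: v_a = √[μ(2/r₂ − 1/a_t)] = 0.239687 km/s.
Second burn Δv₂ = |v₂ − v_a| = 0.28866 km/s.
Δv = Δv₁ + Δv₂ = 0.52958 + 0.28866 = 0.8182 km/s.

Δv = 818 m/s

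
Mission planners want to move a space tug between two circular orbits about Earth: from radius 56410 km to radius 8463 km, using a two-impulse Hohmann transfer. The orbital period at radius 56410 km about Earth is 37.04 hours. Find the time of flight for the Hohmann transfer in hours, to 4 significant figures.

From Kepler's third law T² = 4π²r³/μ at r = 56410 km, T = 37.04 hours = 37.04 × 3600 s = 1.33344×10^5 s: μ = 4π²r³/T² = 3.98548×10^5 km³/s².
Semi-major axis of the transfer orbit: a_t = (56410 + 8463)/2 = 32436.5 km.
Transfer time t = π√(a_t³/μ) = π√((32436.5)³ / 3.98548×10^5) = 29070 s.
Converting: 29070 s ÷ 3600 s/hour = 8.075 hours.

t = 8.075 hours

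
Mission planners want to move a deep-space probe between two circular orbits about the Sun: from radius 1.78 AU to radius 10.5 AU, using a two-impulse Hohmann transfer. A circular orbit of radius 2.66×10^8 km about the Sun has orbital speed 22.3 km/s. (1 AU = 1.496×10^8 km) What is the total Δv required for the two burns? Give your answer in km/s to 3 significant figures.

Δv = 11.1 km/s

From the circular-orbit relation v² = μ/r at r = 2.66×10^8 km: μ = v²r = (22.3)² × 2.66×10^8 = 1.32279×10^11 km³/s².
In km: r₁ = 1.78 × 1.496×10^8 = 2.66288×10^8 km; r₂ = 10.5 × 1.496×10^8 = 1.5708×10^9 km.
The Hohmann ellipse has a_t = (r₁ + r₂)/2 = 9.18544×10^8 km.
At r₁ the circular-orbit speed is v₁ = √(μ/r₁) = 22.288 km/s.
Transfer-orbit speed at r₁ (vis-viva equation): v_p = √[μ(2/r₁ − 1/a_t)] = 29.146 km/s.
First burn Δv₁ = |v_p − v₁| = 6.858 km/s.
At r₂, v₂ = √(μ/r₂) = 9.177 km/s.
Transfer-orbit speed at r₂: v_a = √[μ(2/r₂ − 1/a_t)] = 4.941 km/s.
Second burn Δv₂ = |v₂ − v_a| = 4.236 km/s.
Total Δv = Δv₁ + Δv₂ = 11.09 km/s.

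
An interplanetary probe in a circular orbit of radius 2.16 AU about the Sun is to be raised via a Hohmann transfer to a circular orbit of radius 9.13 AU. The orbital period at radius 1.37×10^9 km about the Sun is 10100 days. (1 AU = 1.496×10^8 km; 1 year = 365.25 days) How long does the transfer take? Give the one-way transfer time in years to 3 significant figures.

t = 6.69 years

From Kepler's third law T² = 4π²r³/μ at r = 1.37×10^9 km, T = 10100 days = 10100 × 86400 s = 8.7264×10^8 s: μ = 4π²r³/T² = 1.33306×10^11 km³/s².
In km: r₁ = 2.16 × 1.496×10^8 = 3.23136×10^8 km; r₂ = 9.13 × 1.496×10^8 = 1.365848×10^9 km.
The Hohmann ellipse has a_t = (r₁ + r₂)/2 = 8.44492×10^8 km.
Transfer time t = π√(a_t³/μ) = π√((8.44492×10^8)³ / 1.33306×10^11) = 2.112×10^8 s.
Converting: 2.112×10^8 s ÷ 3.15576×10^7 s/year (365.25 × 86400) = 6.69 years.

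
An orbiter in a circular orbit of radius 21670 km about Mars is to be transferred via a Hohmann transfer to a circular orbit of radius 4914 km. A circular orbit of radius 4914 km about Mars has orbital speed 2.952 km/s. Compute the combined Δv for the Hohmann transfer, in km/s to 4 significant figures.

Δv = 1.368 km/s

From the circular-orbit relation v² = μ/r at r = 4914 km: μ = v²r = (2.952)² × 4914 = 42822.1 km³/s².
Semi-major axis of the transfer orbit: a_t = (21670 + 4914)/2 = 13292 km.
Circular speed at r₁: v₁ = √(μ/r₁) = √(42822.1/21670) = 1.4057 km/s.
On the transfer ellipse at r₁, v² = μ(2/r − 1/a) gives v_a = √[μ(2/r₁ − 1/a_t)] = 0.85473 km/s.
First burn Δv₁ = |v_a − v₁| = 0.5510 km/s.
At r₂, v₂ = √(μ/r₂) = 2.9520 km/s.
Transfer-orbit speed at r₂: v_p = √[μ(2/r₂ − 1/a_t)] = 3.7692 km/s.
Second burn Δv₂ = |v₂ − v_p| = 0.8172 km/s.
Δv = Δv₁ + Δv₂ = 0.5510 + 0.8172 = 1.368 km/s.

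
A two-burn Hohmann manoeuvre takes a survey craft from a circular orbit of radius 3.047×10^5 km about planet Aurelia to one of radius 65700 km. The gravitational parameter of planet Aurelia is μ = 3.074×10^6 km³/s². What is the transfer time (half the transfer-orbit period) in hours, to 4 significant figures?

Transfer-ellipse semi-major axis a_t = (r₁ + r₂)/2 = (3.047×10^5 + 65700)/2 = 1.852×10^5 km.
Transfer time t = π√(a_t³/μ) = π√((1.852×10^5)³ / 3.074×10^6) = 1.428×10^5 s.
Converting: 1.428×10^5 s ÷ 3600 s/hour = 39.67 hours.

t = 39.67 hours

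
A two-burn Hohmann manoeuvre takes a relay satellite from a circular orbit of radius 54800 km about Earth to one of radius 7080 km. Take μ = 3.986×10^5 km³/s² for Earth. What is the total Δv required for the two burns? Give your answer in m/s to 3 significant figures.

Semi-major axis of the transfer orbit: a_t = (54800 + 7080)/2 = 30940 km.
At r₁ the circular-orbit speed is v₁ = √(μ/r₁) = 2.697 km/s.
On the transfer ellipse at r₁, vis-viva equation gives v_a = √[μ(2/r₁ − 1/a_t)] = 1.290 km/s.
First burn Δv₁ = |v_a − v₁| = 1.407 km/s.
At r₂, v₂ = √(μ/r₂) = 7.50329 km/s.
Transfer-orbit speed at r₂: v_p = √[μ(2/r₂ − 1/a_t)] = 9.98578 km/s.
Second burn Δv₂ = |v₂ − v_p| = 2.482 km/s.
Δv = Δv₁ + Δv₂ = 1.407 + 2.482 = 3.889 km/s.

Δv = 3890 m/s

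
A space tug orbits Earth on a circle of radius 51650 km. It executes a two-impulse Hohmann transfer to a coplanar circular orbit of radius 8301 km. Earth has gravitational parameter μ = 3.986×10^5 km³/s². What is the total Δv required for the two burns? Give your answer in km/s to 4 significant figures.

Transfer-ellipse semi-major axis a_t = (r₁ + r₂)/2 = (51650 + 8301)/2 = 29975.5 km.
Circular speed at r₁: v₁ = √(μ/r₁) = √(3.986×10^5/51650) = 2.778 km/s.
Transfer-orbit speed at r₁ (vis-viva equation): v_a = √[μ(2/r₁ − 1/a_t)] = 1.462 km/s.
First burn Δv₁ = |v_a − v₁| = 1.316 km/s.
Circular speed at r₂: v₂ = √(μ/r₂) = 6.9295 km/s.
Transfer-orbit speed at r₂: v_p = √[μ(2/r₂ − 1/a_t)] = 9.0961 km/s.
Second burn Δv₂ = |v₂ − v_p| = 2.167 km/s.
Δv = Δv₁ + Δv₂ = 1.316 + 2.167 = 3.483 km/s.

Δv = 3.483 km/s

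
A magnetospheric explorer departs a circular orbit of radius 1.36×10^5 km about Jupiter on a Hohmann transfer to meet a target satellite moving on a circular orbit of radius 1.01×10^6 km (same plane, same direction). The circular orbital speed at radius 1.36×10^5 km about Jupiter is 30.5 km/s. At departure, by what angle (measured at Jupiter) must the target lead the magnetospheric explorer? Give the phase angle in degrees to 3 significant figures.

φ = 103°

From the circular-orbit relation v² = μ/r at r = 1.36×10^5 km: μ = v²r = (30.5)² × 1.36×10^5 = 1.26514×10^8 km³/s².
Semi-major axis of the transfer orbit: a_t = (1.360×10^5 + 1.010×10^6)/2 = 5.730×10^5 km.
Transfer time t = π√(a_t³/μ) = 1.2115×10^5 s.
The target's mean motion on its circular orbit is ω₂ = √(μ/r₂³) = 1.1081×10^-5 rad/s.
Angle swept by the target during transfer: ω₂·t = 1.3425 rad = 76.92°.
Arrival is 180° from departure on the ellipse, so φ = 180° − 76.92° = 103°.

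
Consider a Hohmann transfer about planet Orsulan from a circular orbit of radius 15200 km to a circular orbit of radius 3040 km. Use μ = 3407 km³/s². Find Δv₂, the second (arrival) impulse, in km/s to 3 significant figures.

The Hohmann ellipse has a_t = (r₁ + r₂)/2 = 9120 km.
On the circular orbit at r = 3040 km, v_c = √(μ/r) = 1.0586 km/s.
Transfer-orbit speed at the same r (vis-viva, a = a_t): v_t = √[μ(2/r − 1/a_t)] = 1.3667 km/s.
Δv₂ = |v_t − v_c| = |1.3667 − 1.0586| = 0.3081 km/s.

Δv₂ = 0.308 km/s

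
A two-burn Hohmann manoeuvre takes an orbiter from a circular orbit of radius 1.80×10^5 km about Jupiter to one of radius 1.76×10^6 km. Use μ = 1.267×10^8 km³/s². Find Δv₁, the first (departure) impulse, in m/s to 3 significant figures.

Δv₁ = 9210 m/s

Transfer-ellipse semi-major axis a_t = (r₁ + r₂)/2 = (1.800×10^5 + 1.760×10^6)/2 = 9.700×10^5 km.
On the circular orbit at r = 1.800×10^5 km, v_c = √(μ/r) = 26.531 km/s.
Transfer-orbit speed at the same r (vis-viva, a = a_t): v_t = √[μ(2/r − 1/a_t)] = 35.737 km/s.
Δv₁ = |v_t − v_c| = |35.737 − 26.531| = 9.206 km/s.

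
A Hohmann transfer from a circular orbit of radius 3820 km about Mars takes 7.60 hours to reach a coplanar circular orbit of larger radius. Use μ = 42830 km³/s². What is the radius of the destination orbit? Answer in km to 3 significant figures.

r₂ = 25800 km

Transfer time t = 7.60 hours = 27360 s, and t = π√(a_t³/μ).
So a_t = (μ t²/π²)^(1/3) = (42830 × (27360)² / π²)^(1/3) = 14810 km.
Since a_t = (r₁ + r₂)/2, r₂ = 2a_t − r₁ = 2×14810 − 3820 = 25800 km.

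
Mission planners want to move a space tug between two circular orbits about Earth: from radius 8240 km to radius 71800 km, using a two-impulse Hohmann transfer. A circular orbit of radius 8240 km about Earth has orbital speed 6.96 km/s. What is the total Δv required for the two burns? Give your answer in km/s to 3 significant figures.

Δv = 3.65 km/s

From the circular-orbit relation v² = μ/r at r = 8240 km: μ = v²r = (6.96)² × 8240 = 3.99159×10^5 km³/s².
Transfer-ellipse semi-major axis a_t = (r₁ + r₂)/2 = (8240 + 71800)/2 = 40020 km.
At r₁ the circular-orbit speed is v₁ = √(μ/r₁) = 6.9600 km/s.
Transfer-orbit speed at r₁ (v² = μ(2/r − 1/a)): v_p = √[μ(2/r₁ − 1/a_t)] = 9.3225 km/s.
First burn Δv₁ = |v_p − v₁| = 2.3625 km/s.
Circular speed at r₂: v₂ = √(μ/r₂) = 2.3578 km/s.
Transfer-orbit speed at r₂: v_a = √[μ(2/r₂ − 1/a_t)] = 1.0699 km/s.
Second burn Δv₂ = |v₂ − v_a| = 1.2879 km/s.
Total Δv = Δv₁ + Δv₂ = 3.650 km/s.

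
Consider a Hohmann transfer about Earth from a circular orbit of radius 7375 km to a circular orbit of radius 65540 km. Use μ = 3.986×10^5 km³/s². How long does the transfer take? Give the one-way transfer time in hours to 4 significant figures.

t = 9.622 hours

The Hohmann ellipse has a_t = (r₁ + r₂)/2 = 36457.5 km.
Half the transfer-orbit period gives t = π√(a_t³/μ) = 34640 s.
Converting: 34640 s ÷ 3600 s/hour = 9.622 hours.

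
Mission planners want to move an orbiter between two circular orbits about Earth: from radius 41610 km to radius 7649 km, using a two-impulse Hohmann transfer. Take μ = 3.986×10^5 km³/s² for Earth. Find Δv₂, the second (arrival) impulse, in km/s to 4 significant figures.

Δv₂ = 2.164 km/s

Semi-major axis of the transfer orbit: a_t = (41610 + 7649)/2 = 24629.5 km.
On the circular orbit at r = 7649 km, v_c = √(μ/r) = 7.219 km/s.
Transfer-orbit speed at the same r (vis-viva, a = a_t): v_t = √[μ(2/r − 1/a_t)] = 9.383 km/s.
Δv₂ = |v_t − v_c| = |9.383 − 7.219| = 2.164 km/s.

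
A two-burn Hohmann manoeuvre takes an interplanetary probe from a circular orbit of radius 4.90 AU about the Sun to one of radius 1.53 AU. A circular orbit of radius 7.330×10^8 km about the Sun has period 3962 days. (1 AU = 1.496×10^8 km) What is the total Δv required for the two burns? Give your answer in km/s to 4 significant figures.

Δv = 9.820 km/s

From Kepler's third law T² = 4π²r³/μ at r = 7.330×10^8 km, T = 3962 days = 3962 × 86400 s = 3.423168×10^8 s: μ = 4π²r³/T² = 1.32683×10^11 km³/s².
In km: r₁ = 4.90 × 1.496×10^8 = 7.3304×10^8 km; r₂ = 1.53 × 1.496×10^8 = 2.28888×10^8 km.
The Hohmann ellipse has a_t = (r₁ + r₂)/2 = 4.80964×10^8 km.
Circular speed at r₁: v₁ = √(μ/r₁) = √(1.32683×10^11/7.3304×10^8) = 13.454 km/s.
Transfer-orbit speed at r₁ (vis-viva equation): v_a = √[μ(2/r₁ − 1/a_t)] = 9.2811 km/s.
First burn Δv₁ = |v_a − v₁| = 4.173 km/s.
At r₂, v₂ = √(μ/r₂) = 24.077 km/s.
Transfer-orbit speed at r₂: v_p = √[μ(2/r₂ − 1/a_t)] = 29.724 km/s.
Second burn Δv₂ = |v₂ − v_p| = 5.647 km/s.
Total Δv = Δv₁ + Δv₂ = 9.820 km/s.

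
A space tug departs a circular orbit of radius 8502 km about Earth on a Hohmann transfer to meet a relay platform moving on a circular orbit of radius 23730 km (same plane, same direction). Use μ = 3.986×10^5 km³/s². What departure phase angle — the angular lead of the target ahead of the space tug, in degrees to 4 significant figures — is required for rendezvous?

φ = 79.26°

The Hohmann ellipse has a_t = (r₁ + r₂)/2 = 16116 km.
The half-period of the transfer ellipse is t = π√(a_t³/μ) = 10180.5 s.
The target's mean motion on its circular orbit is ω₂ = √(μ/r₂³) = 1.72712×10^-4 rad/s.
Angle swept by the target during transfer: ω₂·t = 1.7583 rad = 100.74°.
The space tug traverses 180° on the transfer ellipse, so the target must lead by 180° − 100.74° = 79.26°.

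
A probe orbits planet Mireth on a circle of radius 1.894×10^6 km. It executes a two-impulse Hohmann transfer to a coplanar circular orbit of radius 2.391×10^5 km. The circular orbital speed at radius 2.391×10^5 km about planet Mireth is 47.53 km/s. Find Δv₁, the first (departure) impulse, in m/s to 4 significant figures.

Δv₁ = 8892 m/s

From the circular-orbit relation v² = μ/r at r = 2.391×10^5 km: μ = v²r = (47.53)² × 2.391×10^5 = 5.40151×10^8 km³/s².
Semi-major axis of the transfer orbit: a_t = (1.894×10^6 + 2.391×10^5)/2 = 1.06655×10^6 km.
On the circular orbit at r = 1.894×10^6 km, v_c = √(μ/r) = 16.888 km/s.
Vis-viva on the transfer ellipse at r = 1.894×10^6 km gives v_t = √[μ(2/r − 1/a_t)] = 7.9959 km/s.
Δv₁ = |v_t − v_c| = |7.9959 − 16.888| = 8.892 km/s.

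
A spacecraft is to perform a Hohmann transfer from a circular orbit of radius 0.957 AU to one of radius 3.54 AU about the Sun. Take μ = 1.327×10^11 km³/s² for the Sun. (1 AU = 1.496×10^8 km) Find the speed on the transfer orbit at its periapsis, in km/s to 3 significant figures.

In km: r₁ = 0.957 × 1.496×10^8 = 1.431672×10^8 km; r₂ = 3.54 × 1.496×10^8 = 5.29584×10^8 km.
Transfer-ellipse semi-major axis a_t = (r₁ + r₂)/2 = (1.431672×10^8 + 5.29584×10^8)/2 = 3.363756×10^8 km.
At periapsis, r = 1.431672×10^8 km.
Applying v² = μ(2/r − 1/a_t): v = 38.20 km/s.

v = 38.2 km/s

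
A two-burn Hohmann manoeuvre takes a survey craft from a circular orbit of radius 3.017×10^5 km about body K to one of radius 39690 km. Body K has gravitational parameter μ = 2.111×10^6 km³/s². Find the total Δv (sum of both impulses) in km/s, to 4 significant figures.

Semi-major axis of the transfer orbit: a_t = (3.017×10^5 + 39690)/2 = 1.70695×10^5 km.
Circular speed at r₁: v₁ = √(μ/r₁) = √(2.111×10^6/3.017×10^5) = 2.64519 km/s.
On the transfer ellipse at r₁, vis-viva gives v_a = √[μ(2/r₁ − 1/a_t)] = 1.27552 km/s.
First burn Δv₁ = |v_a − v₁| = 1.36967 km/s.
At r₂, v₂ = √(μ/r₂) = 7.29296 km/s.
Transfer-orbit speed at r₂: v_p = √[μ(2/r₂ − 1/a_t)] = 9.69574 km/s.
Second burn Δv₂ = |v₂ − v_p| = 2.40278 km/s.
Δv = Δv₁ + Δv₂ = 1.36967 + 2.40278 = 3.772 km/s.

Δv = 3.772 km/s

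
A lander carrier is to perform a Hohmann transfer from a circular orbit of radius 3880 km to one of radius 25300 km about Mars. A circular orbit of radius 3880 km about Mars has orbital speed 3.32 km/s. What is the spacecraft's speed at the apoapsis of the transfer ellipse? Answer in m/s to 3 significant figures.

v = 670 m/s

From the circular-orbit relation v² = μ/r at r = 3880 km: μ = v²r = (3.32)² × 3880 = 42766.9 km³/s².
The Hohmann ellipse has a_t = (r₁ + r₂)/2 = 14590 km.
The apoapsis of the transfer ellipse is at r = 25300 km.
Applying v² = μ(2/r − 1/a_t): v = 0.6705 km/s.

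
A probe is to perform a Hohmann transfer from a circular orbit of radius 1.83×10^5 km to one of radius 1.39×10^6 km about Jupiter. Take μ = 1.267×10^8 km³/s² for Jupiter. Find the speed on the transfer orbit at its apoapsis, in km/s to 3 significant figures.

v = 4.61 km/s

The Hohmann ellipse has a_t = (r₁ + r₂)/2 = 7.865×10^5 km.
At apoapsis, r = 1.390×10^6 km.
From the vis-viva equation, v = √[μ(2/r − 1/a_t)] = 4.605 km/s.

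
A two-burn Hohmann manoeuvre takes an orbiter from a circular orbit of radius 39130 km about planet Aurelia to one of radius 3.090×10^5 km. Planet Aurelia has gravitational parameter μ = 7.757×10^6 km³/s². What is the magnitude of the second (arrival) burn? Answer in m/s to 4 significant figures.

Δv₂ = 2635 m/s

Transfer-ellipse semi-major axis a_t = (r₁ + r₂)/2 = (39130 + 3.090×10^5)/2 = 1.74065×10^5 km.
On the circular orbit at r = 3.090×10^5 km, v_c = √(μ/r) = 5.0103 km/s.
Transfer-orbit speed at the same r (vis-viva, a = a_t): v_t = √[μ(2/r − 1/a_t)] = 2.3756 km/s.
Δv₂ = |v_t − v_c| = |2.3756 − 5.0103| = 2.635 km/s.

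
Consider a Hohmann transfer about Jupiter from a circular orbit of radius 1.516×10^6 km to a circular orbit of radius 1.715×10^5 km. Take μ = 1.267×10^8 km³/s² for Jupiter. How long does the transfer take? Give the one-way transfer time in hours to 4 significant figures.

The Hohmann ellipse has a_t = (r₁ + r₂)/2 = 8.4375×10^5 km.
Half the transfer-orbit period gives t = π√(a_t³/μ) = 2.1631×10^5 s.
Converting: 2.1631×10^5 s ÷ 3600 s/hour = 60.09 hours.

t = 60.09 hours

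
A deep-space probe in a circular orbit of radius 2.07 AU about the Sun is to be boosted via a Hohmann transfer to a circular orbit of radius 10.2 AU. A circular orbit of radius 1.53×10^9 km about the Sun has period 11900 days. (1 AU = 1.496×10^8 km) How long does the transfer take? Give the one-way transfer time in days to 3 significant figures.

t = 2760 days

From Kepler's third law T² = 4π²r³/μ at r = 1.53×10^9 km, T = 11900 days = 11900 × 86400 s = 1.02816×10^9 s: μ = 4π²r³/T² = 1.33756×10^11 km³/s².
In km: r₁ = 2.07 × 1.496×10^8 = 3.09672×10^8 km; r₂ = 10.2 × 1.496×10^8 = 1.52592×10^9 km.
Transfer-ellipse semi-major axis a_t = (r₁ + r₂)/2 = (3.09672×10^8 + 1.52592×10^9)/2 = 9.17796×10^8 km.
By Kepler's third law the transfer-orbit period is T = 2π√(a_t³/μ), so t = T/2 = 2.388×10^8 s.
Converting: 2.388×10^8 s ÷ 86400 s/day = 2760 days.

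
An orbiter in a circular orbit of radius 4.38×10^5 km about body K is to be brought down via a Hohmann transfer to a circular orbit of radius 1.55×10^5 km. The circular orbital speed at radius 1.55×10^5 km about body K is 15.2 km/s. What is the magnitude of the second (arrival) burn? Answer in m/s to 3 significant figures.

Δv₂ = 3270 m/s

From the circular-orbit relation v² = μ/r at r = 1.55×10^5 km: μ = v²r = (15.2)² × 1.55×10^5 = 3.58112×10^7 km³/s².
Semi-major axis of the transfer orbit: a_t = (4.380×10^5 + 1.550×10^5)/2 = 2.965×10^5 km.
Circular speed at r = 1.550×10^5 km: v_c = √(μ/r) = 15.200 km/s.
Vis-viva on the transfer ellipse at r = 1.550×10^5 km gives v_t = √[μ(2/r − 1/a_t)] = 18.474 km/s.
Δv₂ = |v_t − v_c| = |18.474 − 15.200| = 3.274 km/s.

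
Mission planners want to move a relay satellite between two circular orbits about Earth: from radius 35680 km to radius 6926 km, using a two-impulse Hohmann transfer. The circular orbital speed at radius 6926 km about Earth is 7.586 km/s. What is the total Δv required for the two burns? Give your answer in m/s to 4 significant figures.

Δv = 3668 m/s

From the circular-orbit relation v² = μ/r at r = 6926 km: μ = v²r = (7.586)² × 6926 = 3.98573×10^5 km³/s².
The Hohmann ellipse has a_t = (r₁ + r₂)/2 = 21303 km.
At r₁ the circular-orbit speed is v₁ = √(μ/r₁) = 3.34227 km/s.
On the transfer ellipse at r₁, v² = μ(2/r − 1/a) gives v_a = √[μ(2/r₁ − 1/a_t)] = 1.90574 km/s.
First burn Δv₁ = |v_a − v₁| = 1.4365 km/s.
Circular speed at r₂: v₂ = √(μ/r₂) = 7.5860 km/s.
Transfer-orbit speed at r₂: v_p = √[μ(2/r₂ − 1/a_t)] = 9.8176 km/s.
Second burn Δv₂ = |v₂ − v_p| = 2.2316 km/s.
Δv = Δv₁ + Δv₂ = 1.4365 + 2.2316 = 3.668 km/s.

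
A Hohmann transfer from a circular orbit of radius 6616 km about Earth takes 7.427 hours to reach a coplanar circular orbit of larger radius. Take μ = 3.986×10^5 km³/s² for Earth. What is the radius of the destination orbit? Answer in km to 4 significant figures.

Transfer time t = 7.427 hours = 26737.2 s, and t = π√(a_t³/μ).
So a_t = (μ t²/π²)^(1/3) = (3.986×10^5 × (26737.2)² / π²)^(1/3) = 30678 km.
Since a_t = (r₁ + r₂)/2, r₂ = 2a_t − r₁ = 2×30678 − 6616 = 54740 km.

r₂ = 54740 km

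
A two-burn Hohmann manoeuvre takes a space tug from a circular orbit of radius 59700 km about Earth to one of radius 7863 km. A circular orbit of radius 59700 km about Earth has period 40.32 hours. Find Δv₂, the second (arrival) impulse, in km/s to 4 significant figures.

From Kepler's third law T² = 4π²r³/μ at r = 59700 km, T = 40.32 hours = 40.32 × 3600 s = 1.45152×10^5 s: μ = 4π²r³/T² = 3.98691×10^5 km³/s².
Semi-major axis of the transfer orbit: a_t = (59700 + 7863)/2 = 33781.5 km.
On the circular orbit at r = 7863 km, v_c = √(μ/r) = 7.121 km/s.
Vis-viva on the transfer ellipse at r = 7863 km gives v_t = √[μ(2/r − 1/a_t)] = 9.466 km/s.
Δv₂ = |v_t − v_c| = |9.466 − 7.121| = 2.345 km/s.

Δv₂ = 2.345 km/s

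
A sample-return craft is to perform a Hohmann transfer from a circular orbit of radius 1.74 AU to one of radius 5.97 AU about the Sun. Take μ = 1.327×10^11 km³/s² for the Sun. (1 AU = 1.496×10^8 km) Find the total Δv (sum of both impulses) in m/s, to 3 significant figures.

In km: r₁ = 1.74 × 1.496×10^8 = 2.60304×10^8 km; r₂ = 5.97 × 1.496×10^8 = 8.93112×10^8 km.
Transfer-ellipse semi-major axis a_t = (r₁ + r₂)/2 = (2.60304×10^8 + 8.93112×10^8)/2 = 5.76708×10^8 km.
At r₁ the circular-orbit speed is v₁ = √(μ/r₁) = 22.5785 km/s.
Transfer-orbit speed at r₁ (vis-viva): v_p = √[μ(2/r₁ − 1/a_t)] = 28.0977 km/s.
First burn Δv₁ = |v_p − v₁| = 5.519 km/s.
At r₂, v₂ = √(μ/r₂) = 12.189 km/s.
Transfer-orbit speed at r₂: v_a = √[μ(2/r₂ − 1/a_t)] = 8.1893 km/s.
Second burn Δv₂ = |v₂ − v_a| = 4.000 km/s.
Total Δv = Δv₁ + Δv₂ = 9.519 km/s.

Δv = 9520 m/s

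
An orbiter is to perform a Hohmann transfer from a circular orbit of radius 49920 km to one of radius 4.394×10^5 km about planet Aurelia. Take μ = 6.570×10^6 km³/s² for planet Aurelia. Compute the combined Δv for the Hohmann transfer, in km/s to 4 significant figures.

Δv = 6.022 km/s

Transfer-ellipse semi-major axis a_t = (r₁ + r₂)/2 = (49920 + 4.394×10^5)/2 = 2.4466×10^5 km.
At r₁ the circular-orbit speed is v₁ = √(μ/r₁) = 11.472 km/s.
On the transfer ellipse at r₁, v² = μ(2/r − 1/a) gives v_p = √[μ(2/r₁ − 1/a_t)] = 15.374 km/s.
First burn Δv₁ = |v_p − v₁| = 3.902 km/s.
Circular speed at r₂: v₂ = √(μ/r₂) = 3.867 km/s.
Transfer-orbit speed at r₂: v_a = √[μ(2/r₂ − 1/a_t)] = 1.747 km/s.
Second burn Δv₂ = |v₂ − v_a| = 2.120 km/s.
Δv = Δv₁ + Δv₂ = 3.902 + 2.120 = 6.022 km/s.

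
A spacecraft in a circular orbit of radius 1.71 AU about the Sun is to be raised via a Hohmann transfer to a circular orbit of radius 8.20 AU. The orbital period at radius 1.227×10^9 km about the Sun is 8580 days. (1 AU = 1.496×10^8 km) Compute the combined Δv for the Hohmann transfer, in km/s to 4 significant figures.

From Kepler's third law T² = 4π²r³/μ at r = 1.227×10^9 km, T = 8580 days = 8580 × 86400 s = 7.41312×10^8 s: μ = 4π²r³/T² = 1.32706×10^11 km³/s².
In km: r₁ = 1.71 × 1.496×10^8 = 2.55816×10^8 km; r₂ = 8.20 × 1.496×10^8 = 1.22672×10^9 km.
The Hohmann ellipse has a_t = (r₁ + r₂)/2 = 7.41268×10^8 km.
Circular speed at r₁: v₁ = √(μ/r₁) = √(1.32706×10^11/2.55816×10^8) = 22.77623 km/s.
On the transfer ellipse at r₁, vis-viva gives v_p = √[μ(2/r₁ − 1/a_t)] = 29.29995 km/s.
First burn Δv₁ = |v_p − v₁| = 6.5237 km/s.
At r₂, v₂ = √(μ/r₂) = 10.4009 km/s.
Transfer-orbit speed at r₂: v_a = √[μ(2/r₂ − 1/a_t)] = 6.11011 km/s.
Second burn Δv₂ = |v₂ − v_a| = 4.2908 km/s.
Δv = Δv₁ + Δv₂ = 6.5237 + 4.2908 = 10.81 km/s.

Δv = 10.81 km/s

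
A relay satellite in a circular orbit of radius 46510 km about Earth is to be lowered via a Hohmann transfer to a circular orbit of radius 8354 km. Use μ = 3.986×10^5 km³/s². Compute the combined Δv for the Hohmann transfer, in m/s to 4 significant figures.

The Hohmann ellipse has a_t = (r₁ + r₂)/2 = 27432 km.
At r₁ the circular-orbit speed is v₁ = √(μ/r₁) = 2.9275 km/s.
Transfer-orbit speed at r₁ (v² = μ(2/r − 1/a)): v_a = √[μ(2/r₁ − 1/a_t)] = 1.6155 km/s.
First burn Δv₁ = |v_a − v₁| = 1.312 km/s.
At r₂, v₂ = √(μ/r₂) = 6.9075 km/s.
Transfer-orbit speed at r₂: v_p = √[μ(2/r₂ − 1/a_t)] = 8.9943 km/s.
Second burn Δv₂ = |v₂ − v_p| = 2.087 km/s.
Δv = Δv₁ + Δv₂ = 1.312 + 2.087 = 3.399 km/s.

Δv = 3399 m/s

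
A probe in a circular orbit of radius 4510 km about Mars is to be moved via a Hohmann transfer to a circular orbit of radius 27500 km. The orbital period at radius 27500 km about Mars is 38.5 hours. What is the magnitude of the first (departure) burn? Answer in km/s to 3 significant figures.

From Kepler's third law T² = 4π²r³/μ at r = 27500 km, T = 38.5 hours = 38.5 × 3600 s = 1.386×10^5 s: μ = 4π²r³/T² = 42739.7 km³/s².
Semi-major axis of the transfer orbit: a_t = (4510 + 27500)/2 = 16005 km.
On the circular orbit at r = 4510 km, v_c = √(μ/r) = 3.0784 km/s.
Transfer-orbit speed at the same r (vis-viva, a = a_t): v_t = √[μ(2/r − 1/a_t)] = 4.0352 km/s.
Δv₁ = |v_t − v_c| = |4.0352 − 3.0784| = 0.9568 km/s.

Δv₁ = 0.957 km/s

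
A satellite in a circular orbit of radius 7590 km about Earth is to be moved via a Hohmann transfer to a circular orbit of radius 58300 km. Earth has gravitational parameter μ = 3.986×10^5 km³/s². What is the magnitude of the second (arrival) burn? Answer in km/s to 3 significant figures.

Semi-major axis of the transfer orbit: a_t = (7590 + 58300)/2 = 32945 km.
Circular speed at r = 58300 km: v_c = √(μ/r) = 2.615 km/s.
Vis-viva on the transfer ellipse at r = 58300 km gives v_t = √[μ(2/r − 1/a_t)] = 1.255 km/s.
Δv₂ = |v_t − v_c| = |1.255 − 2.615| = 1.360 km/s.

Δv₂ = 1.36 km/s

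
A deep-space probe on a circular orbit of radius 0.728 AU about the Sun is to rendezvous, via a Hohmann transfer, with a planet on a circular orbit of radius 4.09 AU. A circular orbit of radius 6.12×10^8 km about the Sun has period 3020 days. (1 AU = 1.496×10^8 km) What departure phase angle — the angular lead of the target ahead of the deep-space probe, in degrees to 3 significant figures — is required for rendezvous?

From Kepler's third law T² = 4π²r³/μ at r = 6.12×10^8 km, T = 3020 days = 3020 × 86400 s = 2.60928×10^8 s: μ = 4π²r³/T² = 1.32915×10^11 km³/s².
In km: r₁ = 0.728 × 1.496×10^8 = 1.089088×10^8 km; r₂ = 4.09 × 1.496×10^8 = 6.11864×10^8 km.
The Hohmann ellipse has a_t = (r₁ + r₂)/2 = 3.603864×10^8 km.
The half-period of the transfer ellipse is t = π√(a_t³/μ) = 5.895×10^7 s.
The target's mean motion on its circular orbit is ω₂ = √(μ/r₂³) = 2.409×10^-8 rad/s.
Angle swept by the target during transfer: ω₂·t = 1.4201 rad = 81.37°.
The deep-space probe traverses 180° on the transfer ellipse, so the target must lead by 180° − 81.37° = 98.6°.

φ = 98.6°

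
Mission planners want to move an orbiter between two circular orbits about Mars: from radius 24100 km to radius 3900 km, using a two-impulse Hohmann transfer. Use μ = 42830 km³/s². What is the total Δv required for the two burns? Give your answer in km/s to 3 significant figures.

Transfer-ellipse semi-major axis a_t = (r₁ + r₂)/2 = (24100 + 3900)/2 = 14000 km.
At r₁ the circular-orbit speed is v₁ = √(μ/r₁) = 1.333109 km/s.
Transfer-orbit speed at r₁ (v² = μ(2/r − 1/a)): v_a = √[μ(2/r₁ − 1/a_t)] = 0.7036129 km/s.
First burn Δv₁ = |v_a − v₁| = 0.629496 km/s.
At r₂, v₂ = √(μ/r₂) = 3.31392 km/s.
Transfer-orbit speed at r₂: v_p = √[μ(2/r₂ − 1/a_t)] = 4.34797 km/s.
Second burn Δv₂ = |v₂ − v_p| = 1.03405 km/s.
Total Δv = Δv₁ + Δv₂ = 1.664 km/s.

Δv = 1.66 km/s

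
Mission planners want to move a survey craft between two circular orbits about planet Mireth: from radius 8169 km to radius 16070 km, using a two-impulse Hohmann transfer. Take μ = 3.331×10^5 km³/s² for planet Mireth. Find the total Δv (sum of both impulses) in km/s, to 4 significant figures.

Semi-major axis of the transfer orbit: a_t = (8169 + 16070)/2 = 12119.5 km.
At r₁ the circular-orbit speed is v₁ = √(μ/r₁) = 6.385617 km/s.
Transfer-orbit speed at r₁ (v² = μ(2/r − 1/a)): v_p = √[μ(2/r₁ − 1/a_t)] = 7.353066 km/s.
First burn Δv₁ = |v_p − v₁| = 0.9674 km/s.
Circular speed at r₂: v₂ = √(μ/r₂) = 4.553 km/s.
Transfer-orbit speed at r₂: v_a = √[μ(2/r₂ − 1/a_t)] = 3.738 km/s.
Second burn Δv₂ = |v₂ − v_a| = 0.8150 km/s.
Δv = Δv₁ + Δv₂ = 0.9674 + 0.8150 = 1.782 km/s.

Δv = 1.782 km/s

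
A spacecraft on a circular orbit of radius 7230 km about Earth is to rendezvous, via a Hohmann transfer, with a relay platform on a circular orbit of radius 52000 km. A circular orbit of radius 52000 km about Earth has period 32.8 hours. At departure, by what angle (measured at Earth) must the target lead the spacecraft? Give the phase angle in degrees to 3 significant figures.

From Kepler's third law T² = 4π²r³/μ at r = 52000 km, T = 32.8 hours = 32.8 × 3600 s = 1.1808×10^5 s: μ = 4π²r³/T² = 3.98123×10^5 km³/s².
The Hohmann ellipse has a_t = (r₁ + r₂)/2 = 29615 km.
The half-period of the transfer ellipse is t = π√(a_t³/μ) = 25375 s.
The target's mean motion on its circular orbit is ω₂ = √(μ/r₂³) = 5.3211×10^-5 rad/s.
Angle swept by the target during transfer: ω₂·t = 1.3502 rad = 77.36°.
Arrival is 180° from departure on the ellipse, so φ = 180° − 77.36° = 103°.

φ = 103°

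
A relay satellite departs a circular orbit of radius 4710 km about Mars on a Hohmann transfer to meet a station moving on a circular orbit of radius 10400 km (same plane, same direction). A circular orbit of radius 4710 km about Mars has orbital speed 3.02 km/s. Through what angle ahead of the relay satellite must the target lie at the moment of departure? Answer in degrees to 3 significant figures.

φ = 68.6°

From the circular-orbit relation v² = μ/r at r = 4710 km: μ = v²r = (3.02)² × 4710 = 42957.1 km³/s².
Transfer-ellipse semi-major axis a_t = (r₁ + r₂)/2 = (4710 + 10400)/2 = 7555 km.
The half-period of the transfer ellipse is t = π√(a_t³/μ) = 9954 s.
Target angular speed ω₂ = √(μ/r₂³) = 1.954×10^-4 rad/s.
Angle swept by the target during transfer: ω₂·t = 1.945 rad = 111.4°.
The relay satellite traverses 180° on the transfer ellipse, so the target must lead by 180° − 111.4° = 68.6°.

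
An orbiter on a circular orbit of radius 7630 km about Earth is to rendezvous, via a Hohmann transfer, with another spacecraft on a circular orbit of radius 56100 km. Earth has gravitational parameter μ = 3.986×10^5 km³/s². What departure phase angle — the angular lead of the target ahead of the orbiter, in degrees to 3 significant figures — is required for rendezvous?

The Hohmann ellipse has a_t = (r₁ + r₂)/2 = 31865 km.
Transfer time t = π√(a_t³/μ) = 28304.3 s.
The target's mean motion on its circular orbit is ω₂ = √(μ/r₂³) = 4.75143×10^-5 rad/s.
Angle swept by the target during transfer: ω₂·t = 1.34486 rad = 77.05°.
The orbiter traverses 180° on the transfer ellipse, so the target must lead by 180° − 77.05° = 103°.

φ = 103°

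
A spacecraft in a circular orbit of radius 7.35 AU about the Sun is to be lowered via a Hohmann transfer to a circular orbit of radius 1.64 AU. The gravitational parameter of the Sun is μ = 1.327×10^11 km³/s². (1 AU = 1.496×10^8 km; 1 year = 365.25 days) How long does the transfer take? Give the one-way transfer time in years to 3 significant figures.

In km: r₁ = 7.35 × 1.496×10^8 = 1.09956×10^9 km; r₂ = 1.64 × 1.496×10^8 = 2.45344×10^8 km.
Transfer-ellipse semi-major axis a_t = (r₁ + r₂)/2 = (1.09956×10^9 + 2.45344×10^8)/2 = 6.72452×10^8 km.
By Kepler's third law the transfer-orbit period is T = 2π√(a_t³/μ), so t = T/2 = 1.504×10^8 s.
Converting: 1.504×10^8 s ÷ 3.15576×10^7 s/year (365.25 × 86400) = 4.77 years.

t = 4.77 years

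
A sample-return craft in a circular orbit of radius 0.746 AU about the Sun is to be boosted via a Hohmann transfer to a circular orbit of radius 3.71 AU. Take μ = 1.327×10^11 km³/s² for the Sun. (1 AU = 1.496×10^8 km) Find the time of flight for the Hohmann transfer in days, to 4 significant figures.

In km: r₁ = 0.746 × 1.496×10^8 = 1.116016×10^8 km; r₂ = 3.71 × 1.496×10^8 = 5.55016×10^8 km.
Semi-major axis of the transfer orbit: a_t = (1.116016×10^8 + 5.55016×10^8)/2 = 3.333088×10^8 km.
Half the transfer-orbit period gives t = π√(a_t³/μ) = 5.248×10^7 s.
Converting: 5.248×10^7 s ÷ 86400 s/day = 607.4 days.

t = 607.4 days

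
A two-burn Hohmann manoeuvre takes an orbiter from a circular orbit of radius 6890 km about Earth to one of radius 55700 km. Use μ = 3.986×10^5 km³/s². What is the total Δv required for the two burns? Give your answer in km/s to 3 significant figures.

Δv = 3.96 km/s

The Hohmann ellipse has a_t = (r₁ + r₂)/2 = 31295 km.
At r₁ the circular-orbit speed is v₁ = √(μ/r₁) = 7.6060 km/s.
Transfer-orbit speed at r₁ (vis-viva equation): v_p = √[μ(2/r₁ − 1/a_t)] = 10.147 km/s.
First burn Δv₁ = |v_p − v₁| = 2.541 km/s.
Circular speed at r₂: v₂ = √(μ/r₂) = 2.675 km/s.
Transfer-orbit speed at r₂: v_a = √[μ(2/r₂ − 1/a_t)] = 1.255 km/s.
Second burn Δv₂ = |v₂ − v_a| = 1.420 km/s.
Δv = Δv₁ + Δv₂ = 2.541 + 1.420 = 3.961 km/s.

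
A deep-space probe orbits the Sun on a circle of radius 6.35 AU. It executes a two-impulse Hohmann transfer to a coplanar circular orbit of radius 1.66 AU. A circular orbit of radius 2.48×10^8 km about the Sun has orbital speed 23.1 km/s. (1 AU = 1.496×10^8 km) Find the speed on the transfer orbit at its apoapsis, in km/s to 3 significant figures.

v = 7.60 km/s

From the circular-orbit relation v² = μ/r at r = 2.48×10^8 km: μ = v²r = (23.1)² × 2.48×10^8 = 1.32335×10^11 km³/s².
In km: r₁ = 6.35 × 1.496×10^8 = 9.4996×10^8 km; r₂ = 1.66 × 1.496×10^8 = 2.48336×10^8 km.
Semi-major axis of the transfer orbit: a_t = (9.4996×10^8 + 2.48336×10^8)/2 = 5.99148×10^8 km.
The apoapsis of the transfer ellipse is at r = 9.4996×10^8 km.
Applying v² = μ(2/r − 1/a_t): v = 7.599 km/s.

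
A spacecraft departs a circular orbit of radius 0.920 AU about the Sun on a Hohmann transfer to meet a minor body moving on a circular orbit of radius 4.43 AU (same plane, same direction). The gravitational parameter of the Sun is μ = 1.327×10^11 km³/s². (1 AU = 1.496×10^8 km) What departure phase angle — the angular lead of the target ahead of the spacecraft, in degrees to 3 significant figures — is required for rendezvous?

In km: r₁ = 0.920 × 1.496×10^8 = 1.37632×10^8 km; r₂ = 4.43 × 1.496×10^8 = 6.62728×10^8 km.
The Hohmann ellipse has a_t = (r₁ + r₂)/2 = 4.0018×10^8 km.
The half-period of the transfer ellipse is t = π√(a_t³/μ) = 6.9039×10^7 s.
The target's mean motion on its circular orbit is ω₂ = √(μ/r₂³) = 2.1352×10^-8 rad/s.
Angle swept by the target during transfer: ω₂·t = 1.4741 rad = 84.46°.
The spacecraft traverses 180° on the transfer ellipse, so the target must lead by 180° − 84.46° = 95.5°.

φ = 95.5°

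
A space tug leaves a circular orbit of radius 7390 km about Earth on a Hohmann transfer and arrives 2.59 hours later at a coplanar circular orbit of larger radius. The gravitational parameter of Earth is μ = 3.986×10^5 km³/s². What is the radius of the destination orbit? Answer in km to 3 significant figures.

r₂ = 23000 km

Transfer time t = 2.59 hours = 9324 s, and t = π√(a_t³/μ).
So a_t = (μ t²/π²)^(1/3) = (3.986×10^5 × (9324)² / π²)^(1/3) = 15199 km.
Since a_t = (r₁ + r₂)/2, r₂ = 2a_t − r₁ = 2×15199 − 7390 = 23008 km.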